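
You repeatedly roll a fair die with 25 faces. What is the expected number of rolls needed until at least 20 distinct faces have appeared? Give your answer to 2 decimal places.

38.32

Going from k to k+1 distinct takes a geometric number of rolls with mean 25/(25-k).
Sum over k = 0,...,19: E = 25/25 + 25/24 + 25/23 + ... + 25/7 + 25/6 = 38.316.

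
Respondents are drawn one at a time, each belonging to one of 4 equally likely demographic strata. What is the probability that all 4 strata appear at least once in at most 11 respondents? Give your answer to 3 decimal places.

0.834

Let A_i be the event that stratum i is missing after 11 respondents. By inclusion–exclusion on the A_i,
P(all seen) = Σ_{j=0}^{4} (-1)^j C(4,j)((4-j)/4)^11
= 1.0000 - 0.1689 + 0.0029 - 0.0000 + 0.0000
= 0.8340.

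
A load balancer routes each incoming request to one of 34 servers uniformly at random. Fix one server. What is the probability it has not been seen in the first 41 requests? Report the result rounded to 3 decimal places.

0.294

On each request the fixed server fails to appear with probability 33/34.
P(still missing after 41) = (33/34)^41 = 0.2941.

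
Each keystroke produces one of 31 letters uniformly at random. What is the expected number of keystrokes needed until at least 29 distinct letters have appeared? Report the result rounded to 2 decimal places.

78.34

Going from k to k+1 distinct takes a geometric number of keystrokes with mean 31/(31-k).
Sum over k = 0,...,28: E = 31/31 + 31/30 + 31/29 + ... + 31/4 + 31/3 = 78.345.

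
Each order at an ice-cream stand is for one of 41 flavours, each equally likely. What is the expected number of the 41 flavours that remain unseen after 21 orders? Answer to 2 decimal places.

24.41

For each flavour, P(unseen after 21) = (40/41)^21 = 0.595.
By linearity of expectation, E[unseen] = 41·(40/41)^21 = 24.411.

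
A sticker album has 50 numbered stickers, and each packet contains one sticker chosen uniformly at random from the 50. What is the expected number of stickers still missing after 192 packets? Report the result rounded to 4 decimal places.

For each sticker, P(unseen after 192) = (49/50)^192 = 0.02067.
By linearity of expectation, E[unseen] = 50·(49/50)^192 = 1.03366.

1.0337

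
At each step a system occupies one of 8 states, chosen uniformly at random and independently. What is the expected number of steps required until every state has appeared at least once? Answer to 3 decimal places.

21.743

After k distinct states have appeared, the next step gives a new one with probability (8-k)/8, so the expected wait for the (k+1)-th is 8/(8-k).
E[T] = 8/8 + 8/7 + 8/6 + ... + 8/2 + 8/1 = 8·H_{8}.
H_{8} = 2.7179, so E[T] = 21.7429.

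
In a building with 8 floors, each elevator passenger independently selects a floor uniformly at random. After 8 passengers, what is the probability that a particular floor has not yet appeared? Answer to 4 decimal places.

On each passenger the fixed floor fails to appear with probability 7/8.
P(still missing after 8) = (7/8)^8 = 0.34361.

0.3436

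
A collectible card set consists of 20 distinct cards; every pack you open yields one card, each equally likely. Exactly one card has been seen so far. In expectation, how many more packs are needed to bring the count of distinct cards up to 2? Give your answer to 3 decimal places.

1.053

With k distinct cards already seen, the next new one takes an expected 20/(20-k) packs.
Only the k = 1 term is needed: E = 20/19 = 1.0526.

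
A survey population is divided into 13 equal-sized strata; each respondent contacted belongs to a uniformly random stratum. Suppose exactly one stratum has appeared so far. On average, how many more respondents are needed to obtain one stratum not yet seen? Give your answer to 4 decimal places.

The number of respondents until the next new stratum is geometric with success probability 12/13, so its mean is 13/12.
E = 13/12 = 1.08333.

1.0833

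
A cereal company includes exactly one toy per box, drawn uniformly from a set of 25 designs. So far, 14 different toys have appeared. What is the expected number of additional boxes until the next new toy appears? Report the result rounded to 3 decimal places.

The number of boxes until the next new toy is geometric with success probability 11/25, so its mean is 25/11.
E = 25/11 = 2.2727.

2.273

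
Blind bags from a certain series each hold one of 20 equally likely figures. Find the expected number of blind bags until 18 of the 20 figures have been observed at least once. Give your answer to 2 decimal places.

Going from k to k+1 distinct takes a geometric number of blind bags with mean 20/(20-k).
Sum over k = 0,...,17: E = 20/20 + 20/19 + 20/18 + ... + 20/4 + 20/3 = 41.955.

41.95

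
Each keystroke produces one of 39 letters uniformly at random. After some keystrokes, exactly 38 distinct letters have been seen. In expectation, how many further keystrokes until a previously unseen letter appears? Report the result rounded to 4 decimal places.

The number of keystrokes until the next new letter is geometric with success probability 1/39, so its mean is 39/1.
E = 39/1 = 39.00000.

39.0000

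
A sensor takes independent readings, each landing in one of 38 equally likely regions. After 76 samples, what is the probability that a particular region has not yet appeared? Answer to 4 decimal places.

0.1318

On each sample the fixed region fails to appear with probability 37/38.
P(still missing after 76) = (37/38)^76 = 0.13176.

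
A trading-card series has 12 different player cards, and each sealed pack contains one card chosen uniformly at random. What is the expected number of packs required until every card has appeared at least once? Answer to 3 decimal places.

37.239

The wait to go from k to k+1 distinct cards is geometric with mean 12/(12-k).
E[T] = 12/12 + 12/11 + 12/10 + ... + 12/2 + 12/1 = 12·H_{12}.
H_{12} = 3.1032, so E[T] = 37.2385.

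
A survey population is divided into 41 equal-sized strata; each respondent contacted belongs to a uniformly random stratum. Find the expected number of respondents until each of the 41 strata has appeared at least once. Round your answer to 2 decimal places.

The wait to go from k to k+1 distinct strata is geometric with mean 41/(41-k).
E[T] = 41/41 + 41/40 + 41/39 + ... + 41/2 + 41/1 = 41·H_{41}.
H_{41} = 4.303, so E[T] = 176.420.

176.42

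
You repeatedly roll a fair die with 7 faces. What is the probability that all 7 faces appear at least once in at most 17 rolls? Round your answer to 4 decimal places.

0.5570

Let A_i be the event that face i is missing after 17 rolls. By inclusion–exclusion on the A_i,
P(all seen) = Σ_{j=0}^{7} (-1)^j C(7,j)((7-j)/7)^17
= 1.00000 - 0.50933 + 0.06887 - 0.00258 + 0.00002 - 0.00000 + 0.00000 - 0.00000
= 0.55697.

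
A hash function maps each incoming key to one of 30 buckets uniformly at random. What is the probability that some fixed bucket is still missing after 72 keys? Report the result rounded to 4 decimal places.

0.0871

Each key misses the fixed bucket with probability (30-1)/30 = 29/30, independently.
P(still missing after 72) = (29/30)^72 = 0.08708.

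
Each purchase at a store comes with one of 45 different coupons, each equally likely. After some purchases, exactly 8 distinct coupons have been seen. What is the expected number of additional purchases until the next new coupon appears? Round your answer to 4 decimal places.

The number of purchases until the next new coupon is geometric with success probability 37/45, so its mean is 45/37.
E = 45/37 = 1.21622.

1.2162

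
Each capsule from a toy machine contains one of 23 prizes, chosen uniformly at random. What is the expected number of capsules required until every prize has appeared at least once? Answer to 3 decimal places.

85.889

Split into phases: going from k distinct to k+1 distinct takes on average 23/(23-k) capsules.
E[T] = 23/23 + 23/22 + 23/21 + ... + 23/2 + 23/1 = 23·H_{23}.
H_{23} = 3.7343, so E[T] = 85.8887.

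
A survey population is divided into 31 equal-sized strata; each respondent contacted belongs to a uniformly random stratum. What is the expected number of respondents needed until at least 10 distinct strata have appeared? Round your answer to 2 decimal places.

11.84

Going from k to k+1 distinct takes a geometric number of respondents with mean 31/(31-k).
Sum over k = 0,...,9: E = 31/31 + 31/30 + 31/29 + ... + 31/23 + 31/22 = 11.838.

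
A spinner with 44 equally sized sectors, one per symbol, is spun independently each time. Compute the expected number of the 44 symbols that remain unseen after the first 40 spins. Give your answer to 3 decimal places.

For each symbol, P(unseen after 40) = (43/44)^40 = 0.3987.
By linearity of expectation, E[unseen] = 44·(43/44)^40 = 17.5422.

17.542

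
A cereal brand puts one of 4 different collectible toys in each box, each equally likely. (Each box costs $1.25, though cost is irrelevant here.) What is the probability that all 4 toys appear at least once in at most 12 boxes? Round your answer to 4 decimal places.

0.8748

By inclusion–exclusion over which toys are missing,
P(all seen) = Σ_{j=0}^{4} (-1)^j C(4,j)((4-j)/4)^12
= 1.00000 - 0.12671 + 0.00146 - 0.00000 + 0.00000
= 0.87476.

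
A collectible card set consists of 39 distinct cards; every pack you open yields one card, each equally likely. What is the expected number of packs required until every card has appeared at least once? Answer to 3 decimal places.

165.888

The wait to go from k to k+1 distinct cards is geometric with mean 39/(39-k).
E[T] = 39/39 + 39/38 + 39/37 + ... + 39/2 + 39/1 = 39·H_{39}.
H_{39} = 4.2535, so E[T] = 165.8882.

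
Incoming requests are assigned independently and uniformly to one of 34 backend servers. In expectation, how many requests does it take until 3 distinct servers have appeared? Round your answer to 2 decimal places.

With k distinct servers already seen, the next new one arrives after an expected 34/(34-k) requests.
Sum over k = 0,...,2: E = 34/34 + 34/33 + 34/32 = 3.093.

3.09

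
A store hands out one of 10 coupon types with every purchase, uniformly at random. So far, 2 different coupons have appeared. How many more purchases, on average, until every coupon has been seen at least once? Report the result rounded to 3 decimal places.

27.179

The wait to go from k to k+1 distinct coupons is geometric with mean 10/(10-k).
Sum over k = 2,...,9: E = 10/8 + 10/7 + 10/6 + ... + 10/2 + 10/1 = 27.1786.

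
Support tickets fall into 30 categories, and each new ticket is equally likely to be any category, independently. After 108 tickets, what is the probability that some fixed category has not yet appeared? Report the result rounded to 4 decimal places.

0.0257

Each ticket misses the fixed category with probability (30-1)/30 = 29/30, independently.
P(still missing after 108) = (29/30)^108 = 0.02570.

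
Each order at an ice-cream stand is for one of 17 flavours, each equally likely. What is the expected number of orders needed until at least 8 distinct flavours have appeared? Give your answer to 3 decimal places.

10.380

With k distinct flavours already seen, the next new one arrives after an expected 17/(17-k) orders.
Sum over k = 0,...,7: E = 17/17 + 17/16 + 17/15 + ... + 17/11 + 17/10 = 10.3799.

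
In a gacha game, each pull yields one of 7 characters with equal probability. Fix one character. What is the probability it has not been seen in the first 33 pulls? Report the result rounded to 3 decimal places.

On each pull the fixed character fails to appear with probability 6/7.
P(still missing after 33) = (6/7)^33 = 0.0062.

0.006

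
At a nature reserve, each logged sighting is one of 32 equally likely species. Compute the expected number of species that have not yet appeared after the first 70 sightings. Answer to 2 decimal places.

For each species, P(unseen after 70) = (31/32)^70 = 0.108.
By linearity of expectation, E[unseen] = 32·(31/32)^70 = 3.467.

3.47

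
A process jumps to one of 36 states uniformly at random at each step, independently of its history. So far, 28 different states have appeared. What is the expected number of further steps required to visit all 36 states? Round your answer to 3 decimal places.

From k distinct to k+1 distinct takes on average 36/(36-k) steps.
Sum over k = 28,...,35: E = 36/8 + 36/7 + 36/6 + ... + 36/2 + 36/1 = 97.8429.

97.843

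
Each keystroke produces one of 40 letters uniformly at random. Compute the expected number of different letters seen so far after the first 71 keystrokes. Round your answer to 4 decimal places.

For each letter, P(seen in 71 keystrokes) = 1 - (39/40)^71 = 0.83430.
By linearity of expectation, E[distinct seen] = 40·(1 - (39/40)^71) = 33.37192.

33.3719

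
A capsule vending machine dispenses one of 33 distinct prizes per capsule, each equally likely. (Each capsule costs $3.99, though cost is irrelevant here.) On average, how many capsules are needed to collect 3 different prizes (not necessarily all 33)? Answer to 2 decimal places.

3.10

With k distinct prizes already seen, the next new one arrives after an expected 33/(33-k) capsules.
Sum over k = 0,...,2: E = 33/33 + 33/32 + 33/31 = 3.096.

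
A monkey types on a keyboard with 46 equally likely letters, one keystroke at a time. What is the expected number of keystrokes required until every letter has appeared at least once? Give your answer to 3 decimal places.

Split into phases: going from k distinct to k+1 distinct takes on average 46/(46-k) keystrokes.
E[T] = 46/46 + 46/45 + 46/44 + ... + 46/2 + 46/1 = 46·H_{46}.
H_{46} = 4.4167, so E[T] = 203.1676.

203.168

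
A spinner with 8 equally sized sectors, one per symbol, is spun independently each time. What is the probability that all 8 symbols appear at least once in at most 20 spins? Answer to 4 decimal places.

0.5306

Let A_i be the event that symbol i is missing after 20 spins. By inclusion–exclusion on the A_i,
P(all seen) = Σ_{j=0}^{8} (-1)^j C(8,j)((8-j)/8)^20
= 1.00000 - 0.55367 + 0.08879 - 0.00463 + 0.00007 - 0.00000 + 0.00000 - 0.00000 + 0.00000
= 0.53056.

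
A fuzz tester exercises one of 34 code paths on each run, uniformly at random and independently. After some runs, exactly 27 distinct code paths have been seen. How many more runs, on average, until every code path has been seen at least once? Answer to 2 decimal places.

88.16

With k distinct code paths already seen, the next new one takes an expected 34/(34-k) runs.
Sum over k = 27,...,33: E = 34/7 + 34/6 + 34/5 + ... + 34/2 + 34/1 = 88.157.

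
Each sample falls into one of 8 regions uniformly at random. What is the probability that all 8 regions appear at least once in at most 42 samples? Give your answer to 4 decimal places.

By inclusion–exclusion over which regions are missing,
P(all seen) = Σ_{j=0}^{8} (-1)^j C(8,j)((8-j)/8)^42
= 1.00000 - 0.02934 + 0.00016 - 0.00000 + 0.00000 - 0.00000 + 0.00000 - 0.00000 + 0.00000
= 0.97082.

0.9708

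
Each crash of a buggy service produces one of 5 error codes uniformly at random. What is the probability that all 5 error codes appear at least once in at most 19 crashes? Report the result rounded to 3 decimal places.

Let A_i be the event that error code i is missing after 19 crashes. By inclusion–exclusion on the A_i,
P(all seen) = Σ_{j=0}^{5} (-1)^j C(5,j)((5-j)/5)^19
= 1.0000 - 0.0721 + 0.0006 - 0.0000 + 0.0000 - 0.0000
= 0.9286.

0.929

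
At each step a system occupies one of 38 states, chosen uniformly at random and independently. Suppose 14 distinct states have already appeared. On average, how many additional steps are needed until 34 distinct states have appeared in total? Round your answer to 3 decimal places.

64.320

From k distinct to k+1 distinct takes on average 38/(38-k) steps.
Sum over k = 14,...,33: E = 38/24 + 38/23 + 38/22 + ... + 38/6 + 38/5 = 64.3197.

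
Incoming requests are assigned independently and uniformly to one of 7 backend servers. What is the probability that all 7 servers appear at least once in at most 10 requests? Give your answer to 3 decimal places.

By inclusion–exclusion over which servers are missing,
P(all seen) = Σ_{j=0}^{7} (-1)^j C(7,j)((7-j)/7)^10
= 1.0000 - 1.4984 + 0.7260 - 0.1299 + 0.0073 - 0.0001 + 0.0000 - 0.0000
= 0.1049.

0.105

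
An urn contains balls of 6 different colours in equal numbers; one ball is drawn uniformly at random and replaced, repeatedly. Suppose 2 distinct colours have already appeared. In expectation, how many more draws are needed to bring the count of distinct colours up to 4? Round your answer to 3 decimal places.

With k distinct colours already seen, the next new one takes an expected 6/(6-k) draws.
Sum over k = 2,...,3: E = 6/4 + 6/3 = 3.5000.

3.500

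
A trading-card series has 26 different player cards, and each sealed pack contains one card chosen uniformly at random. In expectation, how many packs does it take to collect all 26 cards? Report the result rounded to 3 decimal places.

After k distinct cards have appeared, the next pack gives a new one with probability (26-k)/26, so the expected wait for the (k+1)-th is 26/(26-k).
E[T] = 26/26 + 26/25 + 26/24 + ... + 26/2 + 26/1 = 26·H_{26}.
H_{26} = 3.8544, so E[T] = 100.2149.

100.215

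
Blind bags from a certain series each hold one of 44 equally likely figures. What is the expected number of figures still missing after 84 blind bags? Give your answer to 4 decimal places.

6.3794

For each figure, P(unseen after 84) = (43/44)^84 = 0.14499.
By linearity of expectation, E[unseen] = 44·(43/44)^84 = 6.37937.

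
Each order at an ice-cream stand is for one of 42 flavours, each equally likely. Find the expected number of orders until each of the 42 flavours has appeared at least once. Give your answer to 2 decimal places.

The wait to go from k to k+1 distinct flavours is geometric with mean 42/(42-k).
E[T] = 42/42 + 42/41 + 42/40 + ... + 42/2 + 42/1 = 42·H_{42}.
H_{42} = 4.327, so E[T] = 181.723.

181.72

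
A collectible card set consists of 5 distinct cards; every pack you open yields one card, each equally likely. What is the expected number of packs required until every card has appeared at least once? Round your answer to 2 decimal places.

11.42

The wait to go from k to k+1 distinct cards is geometric with mean 5/(5-k).
E[T] = 5/5 + 5/4 + 5/3 + 5/2 + 5/1 = 5·H_{5}.
H_{5} = 2.283, so E[T] = 11.417.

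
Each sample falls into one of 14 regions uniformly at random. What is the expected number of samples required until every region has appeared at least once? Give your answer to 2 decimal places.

45.52

After k distinct regions have appeared, the next sample gives a new one with probability (14-k)/14, so the expected wait for the (k+1)-th is 14/(14-k).
E[T] = 14/14 + 14/13 + 14/12 + ... + 14/2 + 14/1 = 14·H_{14}.
H_{14} = 3.252, so E[T] = 45.522.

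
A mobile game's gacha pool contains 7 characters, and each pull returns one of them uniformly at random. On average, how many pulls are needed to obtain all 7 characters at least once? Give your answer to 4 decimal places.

18.1500

After k distinct characters have appeared, the next pull gives a new one with probability (7-k)/7, so the expected wait for the (k+1)-th is 7/(7-k).
E[T] = 7/7 + 7/6 + 7/5 + ... + 7/2 + 7/1 = 7·H_{7}.
H_{7} = 2.59286, so E[T] = 18.15000.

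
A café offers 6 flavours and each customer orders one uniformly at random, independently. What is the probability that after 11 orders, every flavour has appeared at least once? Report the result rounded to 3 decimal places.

0.356

Let A_i be the event that flavour i is missing after 11 orders. By inclusion–exclusion on the A_i,
P(all seen) = Σ_{j=0}^{6} (-1)^j C(6,j)((6-j)/6)^11
= 1.0000 - 0.8075 + 0.1734 - 0.0098 + 0.0001 - 0.0000 + 0.0000
= 0.3562.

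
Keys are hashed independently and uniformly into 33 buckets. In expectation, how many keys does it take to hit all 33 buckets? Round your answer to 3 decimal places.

The wait to go from k to k+1 distinct buckets is geometric with mean 33/(33-k).
E[T] = 33/33 + 33/32 + 33/31 + ... + 33/2 + 33/1 = 33·H_{33}.
H_{33} = 4.0888, so E[T] = 134.9303.

134.930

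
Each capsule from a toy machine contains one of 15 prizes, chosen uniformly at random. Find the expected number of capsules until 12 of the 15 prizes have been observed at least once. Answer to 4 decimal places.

With k distinct prizes already seen, the next new one arrives after an expected 15/(15-k) capsules.
Sum over k = 0,...,11: E = 15/15 + 15/14 + 15/13 + ... + 15/5 + 15/4 = 22.27343.

22.2734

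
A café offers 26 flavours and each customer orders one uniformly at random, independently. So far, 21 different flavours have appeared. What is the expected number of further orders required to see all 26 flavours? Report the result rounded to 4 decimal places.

From k distinct to k+1 distinct takes on average 26/(26-k) orders.
Sum over k = 21,...,25: E = 26/5 + 26/4 + 26/3 + 26/2 + 26/1 = 59.36667.

59.3667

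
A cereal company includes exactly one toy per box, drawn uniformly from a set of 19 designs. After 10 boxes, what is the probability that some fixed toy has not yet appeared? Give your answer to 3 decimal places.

Each box misses the fixed toy with probability (19-1)/19 = 18/19, independently.
P(still missing after 10) = (18/19)^10 = 0.5824.

0.582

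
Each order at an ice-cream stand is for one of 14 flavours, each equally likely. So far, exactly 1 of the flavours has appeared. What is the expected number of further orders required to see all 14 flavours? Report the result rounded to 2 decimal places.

From k distinct to k+1 distinct takes on average 14/(14-k) orders.
Sum over k = 1,...,13: E = 14/13 + 14/12 + 14/11 + ... + 14/2 + 14/1 = 44.522.

44.52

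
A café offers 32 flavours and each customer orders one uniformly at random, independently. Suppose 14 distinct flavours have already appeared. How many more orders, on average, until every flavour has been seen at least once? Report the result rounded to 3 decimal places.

With k distinct flavours already seen, the next new one takes an expected 32/(32-k) orders.
Sum over k = 14,...,31: E = 32/18 + 32/17 + 32/16 + ... + 32/2 + 32/1 = 111.8435.

111.843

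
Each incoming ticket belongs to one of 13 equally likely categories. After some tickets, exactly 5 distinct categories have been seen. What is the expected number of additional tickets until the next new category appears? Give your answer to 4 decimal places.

1.6250

The number of tickets until the next new category is geometric with success probability 8/13, so its mean is 13/8.
E = 13/8 = 1.62500.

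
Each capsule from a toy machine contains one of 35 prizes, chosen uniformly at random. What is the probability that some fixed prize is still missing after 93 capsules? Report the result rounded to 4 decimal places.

On each capsule the fixed prize fails to appear with probability 34/35.
P(still missing after 93) = (34/35)^93 = 0.06749.

0.0675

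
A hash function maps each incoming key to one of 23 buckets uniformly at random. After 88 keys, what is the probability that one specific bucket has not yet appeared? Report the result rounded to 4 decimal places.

Each key misses the fixed bucket with probability (23-1)/23 = 22/23, independently.
P(still missing after 88) = (22/23)^88 = 0.02001.

0.0200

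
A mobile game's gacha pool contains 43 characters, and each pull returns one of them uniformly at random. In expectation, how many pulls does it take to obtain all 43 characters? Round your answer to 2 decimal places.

After k distinct characters have appeared, the next pull gives a new one with probability (43-k)/43, so the expected wait for the (k+1)-th is 43/(43-k).
E[T] = 43/43 + 43/42 + 43/41 + ... + 43/2 + 43/1 = 43·H_{43}.
H_{43} = 4.350, so E[T] = 187.050.

187.05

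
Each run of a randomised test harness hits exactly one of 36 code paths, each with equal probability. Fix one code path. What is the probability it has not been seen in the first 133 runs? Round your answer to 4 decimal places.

0.0236

On each run the fixed code path fails to appear with probability 35/36.
P(still missing after 133) = (35/36)^133 = 0.02359.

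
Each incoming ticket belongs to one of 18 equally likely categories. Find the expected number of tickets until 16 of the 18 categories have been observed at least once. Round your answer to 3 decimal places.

With k distinct categories already seen, the next new one arrives after an expected 18/(18-k) tickets.
Sum over k = 0,...,15: E = 18/18 + 18/17 + 18/16 + ... + 18/4 + 18/3 = 35.9119.

35.912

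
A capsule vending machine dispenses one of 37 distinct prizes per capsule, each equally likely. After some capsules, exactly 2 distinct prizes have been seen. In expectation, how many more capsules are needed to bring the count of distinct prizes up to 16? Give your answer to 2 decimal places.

18.55

From k distinct to k+1 distinct takes on average 37/(37-k) capsules.
Sum over k = 2,...,15: E = 37/35 + 37/34 + 37/33 + ... + 37/23 + 37/22 = 18.553.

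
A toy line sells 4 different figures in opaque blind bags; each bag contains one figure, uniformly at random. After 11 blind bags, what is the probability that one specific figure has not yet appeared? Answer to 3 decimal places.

Each blind bag misses the fixed figure with probability (4-1)/4 = 3/4, independently.
P(still missing after 11) = (3/4)^11 = 0.0422.

0.042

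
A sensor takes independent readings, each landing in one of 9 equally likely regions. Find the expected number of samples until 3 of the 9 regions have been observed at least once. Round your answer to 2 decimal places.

Going from k to k+1 distinct takes a geometric number of samples with mean 9/(9-k).
Sum over k = 0,...,2: E = 9/9 + 9/8 + 9/7 = 3.411.

3.41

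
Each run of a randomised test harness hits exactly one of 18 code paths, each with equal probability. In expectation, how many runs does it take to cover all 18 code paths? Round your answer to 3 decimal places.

Split into phases: going from k distinct to k+1 distinct takes on average 18/(18-k) runs.
E[T] = 18/18 + 18/17 + 18/16 + ... + 18/2 + 18/1 = 18·H_{18}.
H_{18} = 3.4951, so E[T] = 62.9119.

62.912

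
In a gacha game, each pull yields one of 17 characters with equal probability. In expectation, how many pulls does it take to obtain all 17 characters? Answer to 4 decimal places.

After k distinct characters have appeared, the next pull gives a new one with probability (17-k)/17, so the expected wait for the (k+1)-th is 17/(17-k).
E[T] = 17/17 + 17/16 + 17/15 + ... + 17/2 + 17/1 = 17·H_{17}.
H_{17} = 3.43955, so E[T] = 58.47239.

58.4724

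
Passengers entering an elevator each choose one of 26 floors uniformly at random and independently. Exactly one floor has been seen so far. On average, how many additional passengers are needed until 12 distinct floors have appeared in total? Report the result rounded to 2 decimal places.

14.67

The wait to go from k to k+1 distinct floors is geometric with mean 26/(26-k).
Sum over k = 1,...,11: E = 26/25 + 26/24 + 26/23 + ... + 26/16 + 26/15 = 14.674.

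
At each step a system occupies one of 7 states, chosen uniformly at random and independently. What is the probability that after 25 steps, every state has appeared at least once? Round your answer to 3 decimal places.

0.856

By inclusion–exclusion over which states are missing,
P(all seen) = Σ_{j=0}^{7} (-1)^j C(7,j)((7-j)/7)^25
= 1.0000 - 0.1484 + 0.0047 - 0.0000 + 0.0000 - 0.0000 + 0.0000 - 0.0000
= 0.8562.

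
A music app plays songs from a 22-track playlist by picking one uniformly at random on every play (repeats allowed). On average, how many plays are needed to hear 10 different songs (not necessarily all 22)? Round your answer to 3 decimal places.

Going from k to k+1 distinct takes a geometric number of plays with mean 22/(22-k).
Sum over k = 0,...,9: E = 22/22 + 22/21 + 22/20 + ... + 22/14 + 22/13 = 12.9273.

12.927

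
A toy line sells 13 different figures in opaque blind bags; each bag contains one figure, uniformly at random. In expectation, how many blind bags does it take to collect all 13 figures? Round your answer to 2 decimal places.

41.34

After k distinct figures have appeared, the next blind bag gives a new one with probability (13-k)/13, so the expected wait for the (k+1)-th is 13/(13-k).
E[T] = 13/13 + 13/12 + 13/11 + ... + 13/2 + 13/1 = 13·H_{13}.
H_{13} = 3.180, so E[T] = 41.342.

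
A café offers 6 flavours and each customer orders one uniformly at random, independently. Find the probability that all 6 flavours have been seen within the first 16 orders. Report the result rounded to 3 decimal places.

0.698

Let A_i be the event that flavour i is missing after 16 orders. By inclusion–exclusion on the A_i,
P(all seen) = Σ_{j=0}^{6} (-1)^j C(6,j)((6-j)/6)^16
= 1.0000 - 0.3245 + 0.0228 - 0.0003 + 0.0000 - 0.0000 + 0.0000
= 0.6980.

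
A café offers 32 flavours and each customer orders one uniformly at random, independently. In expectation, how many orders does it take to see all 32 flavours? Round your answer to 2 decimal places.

Split into phases: going from k distinct to k+1 distinct takes on average 32/(32-k) orders.
E[T] = 32/32 + 32/31 + 32/30 + ... + 32/2 + 32/1 = 32·H_{32}.
H_{32} = 4.058, so E[T] = 129.872.

129.87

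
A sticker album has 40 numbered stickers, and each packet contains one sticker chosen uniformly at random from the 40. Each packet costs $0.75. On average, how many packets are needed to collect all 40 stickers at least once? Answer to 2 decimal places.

The wait to go from k to k+1 distinct stickers is geometric with mean 40/(40-k).
E[T] = 40/40 + 40/39 + 40/38 + ... + 40/2 + 40/1 = 40·H_{40}.
H_{40} = 4.279, so E[T] = 171.142.

171.14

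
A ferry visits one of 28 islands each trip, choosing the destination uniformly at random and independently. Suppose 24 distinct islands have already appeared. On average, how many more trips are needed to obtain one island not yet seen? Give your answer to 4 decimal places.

The number of trips until the next new island is geometric with success probability 4/28, so its mean is 28/4.
E = 28/4 = 7.00000.

7.0000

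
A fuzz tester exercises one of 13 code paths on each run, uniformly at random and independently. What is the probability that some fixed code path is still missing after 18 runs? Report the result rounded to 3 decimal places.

Each run misses the fixed code path with probability (13-1)/13 = 12/13, independently.
P(still missing after 18) = (12/13)^18 = 0.2367.

0.237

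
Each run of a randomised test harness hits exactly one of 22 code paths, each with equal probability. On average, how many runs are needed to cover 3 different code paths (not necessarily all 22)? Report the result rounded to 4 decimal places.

With k distinct code paths already seen, the next new one arrives after an expected 22/(22-k) runs.
Sum over k = 0,...,2: E = 22/22 + 22/21 + 22/20 = 3.14762.

3.1476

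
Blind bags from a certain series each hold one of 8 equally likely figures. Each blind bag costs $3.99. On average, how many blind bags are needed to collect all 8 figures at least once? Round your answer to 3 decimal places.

After k distinct figures have appeared, the next blind bag gives a new one with probability (8-k)/8, so the expected wait for the (k+1)-th is 8/(8-k).
E[T] = 8/8 + 8/7 + 8/6 + ... + 8/2 + 8/1 = 8·H_{8}.
H_{8} = 2.7179, so E[T] = 21.7429.

21.743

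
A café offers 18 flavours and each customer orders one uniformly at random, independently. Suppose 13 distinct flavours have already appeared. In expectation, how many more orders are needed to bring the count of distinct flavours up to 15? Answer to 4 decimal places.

From k distinct to k+1 distinct takes on average 18/(18-k) orders.
Sum over k = 13,...,14: E = 18/5 + 18/4 = 8.10000.

8.1000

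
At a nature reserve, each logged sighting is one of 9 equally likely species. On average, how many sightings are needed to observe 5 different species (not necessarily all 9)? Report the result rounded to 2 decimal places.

Going from k to k+1 distinct takes a geometric number of sightings with mean 9/(9-k).
Sum over k = 0,...,4: E = 9/9 + 9/8 + 9/7 + 9/6 + 9/5 = 6.711.

6.71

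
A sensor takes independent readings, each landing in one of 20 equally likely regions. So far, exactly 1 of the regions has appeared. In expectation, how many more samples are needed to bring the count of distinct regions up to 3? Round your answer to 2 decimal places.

From k distinct to k+1 distinct takes on average 20/(20-k) samples.
Sum over k = 1,...,2: E = 20/19 + 20/18 = 2.164.

2.16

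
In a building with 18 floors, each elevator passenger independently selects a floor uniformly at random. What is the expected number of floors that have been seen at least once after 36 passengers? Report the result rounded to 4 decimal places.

For each floor, P(seen in 36 passengers) = 1 - (17/18)^36 = 0.87225.
By linearity of expectation, E[distinct seen] = 18·(1 - (17/18)^36) = 15.70055.

15.7006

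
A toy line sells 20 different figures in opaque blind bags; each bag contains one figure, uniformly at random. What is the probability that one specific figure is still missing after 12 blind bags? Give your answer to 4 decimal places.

On each blind bag the fixed figure fails to appear with probability 19/20.
P(still missing after 12) = (19/20)^12 = 0.54036.

0.5404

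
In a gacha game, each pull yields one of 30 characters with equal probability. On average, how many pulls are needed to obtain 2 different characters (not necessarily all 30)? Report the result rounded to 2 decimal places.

Going from k to k+1 distinct takes a geometric number of pulls with mean 30/(30-k).
Sum over k = 0,...,1: E = 30/30 + 30/29 = 2.034.

2.03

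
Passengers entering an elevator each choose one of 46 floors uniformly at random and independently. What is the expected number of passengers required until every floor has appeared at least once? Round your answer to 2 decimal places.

203.17

Split into phases: going from k distinct to k+1 distinct takes on average 46/(46-k) passengers.
E[T] = 46/46 + 46/45 + 46/44 + ... + 46/2 + 46/1 = 46·H_{46}.
H_{46} = 4.417, so E[T] = 203.168.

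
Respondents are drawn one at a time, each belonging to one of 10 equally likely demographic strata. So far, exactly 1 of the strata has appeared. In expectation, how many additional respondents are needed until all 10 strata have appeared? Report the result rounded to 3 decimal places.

From k distinct to k+1 distinct takes on average 10/(10-k) respondents.
Sum over k = 1,...,9: E = 10/9 + 10/8 + 10/7 + ... + 10/2 + 10/1 = 28.2897.

28.290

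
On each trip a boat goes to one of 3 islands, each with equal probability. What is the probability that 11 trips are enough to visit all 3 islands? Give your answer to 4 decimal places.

Let A_i be the event that island i is missing after 11 trips. By inclusion–exclusion on the A_i,
P(all seen) = Σ_{j=0}^{3} (-1)^j C(3,j)((3-j)/3)^11
= 1.00000 - 0.03468 + 0.00002 - 0.00000
= 0.96533.

0.9653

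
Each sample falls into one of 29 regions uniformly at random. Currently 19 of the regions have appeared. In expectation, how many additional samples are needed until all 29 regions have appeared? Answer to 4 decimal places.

From k distinct to k+1 distinct takes on average 29/(29-k) samples.
Sum over k = 19,...,28: E = 29/10 + 29/9 + 29/8 + ... + 29/2 + 29/1 = 84.94008.

84.9401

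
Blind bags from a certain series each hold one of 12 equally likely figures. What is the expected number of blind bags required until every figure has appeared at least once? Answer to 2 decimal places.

37.24

Split into phases: going from k distinct to k+1 distinct takes on average 12/(12-k) blind bags.
E[T] = 12/12 + 12/11 + 12/10 + ... + 12/2 + 12/1 = 12·H_{12}.
H_{12} = 3.103, so E[T] = 37.239.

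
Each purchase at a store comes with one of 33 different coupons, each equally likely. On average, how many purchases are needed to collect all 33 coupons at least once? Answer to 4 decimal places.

After k distinct coupons have appeared, the next purchase gives a new one with probability (33-k)/33, so the expected wait for the (k+1)-th is 33/(33-k).
E[T] = 33/33 + 33/32 + 33/31 + ... + 33/2 + 33/1 = 33·H_{33}.
H_{33} = 4.08880, so E[T] = 134.93034.

134.9303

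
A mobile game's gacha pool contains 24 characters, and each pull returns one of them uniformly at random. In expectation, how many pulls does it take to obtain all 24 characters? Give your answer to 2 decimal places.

The wait to go from k to k+1 distinct characters is geometric with mean 24/(24-k).
E[T] = 24/24 + 24/23 + 24/22 + ... + 24/2 + 24/1 = 24·H_{24}.
H_{24} = 3.776, so E[T] = 90.623.

90.62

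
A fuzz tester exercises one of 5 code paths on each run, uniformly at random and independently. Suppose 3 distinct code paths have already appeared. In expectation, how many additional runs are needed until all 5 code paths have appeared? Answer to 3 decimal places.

The wait to go from k to k+1 distinct code paths is geometric with mean 5/(5-k).
Sum over k = 3,...,4: E = 5/2 + 5/1 = 7.5000.

7.500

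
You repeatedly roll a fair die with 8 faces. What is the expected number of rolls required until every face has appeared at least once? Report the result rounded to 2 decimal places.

After k distinct faces have appeared, the next roll gives a new one with probability (8-k)/8, so the expected wait for the (k+1)-th is 8/(8-k).
E[T] = 8/8 + 8/7 + 8/6 + ... + 8/2 + 8/1 = 8·H_{8}.
H_{8} = 2.718, so E[T] = 21.743.

21.74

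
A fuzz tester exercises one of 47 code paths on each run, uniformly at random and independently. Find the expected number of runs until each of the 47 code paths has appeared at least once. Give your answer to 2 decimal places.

After k distinct code paths have appeared, the next run gives a new one with probability (47-k)/47, so the expected wait for the (k+1)-th is 47/(47-k).
E[T] = 47/47 + 47/46 + 47/45 + ... + 47/2 + 47/1 = 47·H_{47}.
H_{47} = 4.438, so E[T] = 208.584.

208.58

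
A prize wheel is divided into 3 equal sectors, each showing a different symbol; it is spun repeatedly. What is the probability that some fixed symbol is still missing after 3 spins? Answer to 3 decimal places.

0.296

On each spin the fixed symbol fails to appear with probability 2/3.
P(still missing after 3) = (2/3)^3 = 0.2963.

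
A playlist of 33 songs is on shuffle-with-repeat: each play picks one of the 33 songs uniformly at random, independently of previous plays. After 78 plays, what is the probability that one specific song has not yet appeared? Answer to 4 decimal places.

0.0907

Each play misses the fixed song with probability (33-1)/33 = 32/33, independently.
P(still missing after 78) = (32/33)^78 = 0.09070.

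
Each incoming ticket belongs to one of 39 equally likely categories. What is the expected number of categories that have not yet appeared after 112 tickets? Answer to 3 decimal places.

2.126

For each category, P(unseen after 112) = (38/39)^112 = 0.0545.
By linearity of expectation, E[unseen] = 39·(38/39)^112 = 2.1261.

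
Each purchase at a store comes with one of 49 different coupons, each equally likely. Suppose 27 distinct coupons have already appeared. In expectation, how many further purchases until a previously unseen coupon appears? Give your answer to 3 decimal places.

2.227

Each purchase yields a new coupon with probability (49-27)/49 = 22/49, so the wait is geometric with mean 49/22.
E = 49/22 = 2.2273.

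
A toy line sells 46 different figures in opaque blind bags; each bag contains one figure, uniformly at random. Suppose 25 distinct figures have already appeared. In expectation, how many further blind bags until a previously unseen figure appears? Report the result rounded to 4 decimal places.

The number of blind bags until the next new figure is geometric with success probability 21/46, so its mean is 46/21.
E = 46/21 = 2.19048.

2.1905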